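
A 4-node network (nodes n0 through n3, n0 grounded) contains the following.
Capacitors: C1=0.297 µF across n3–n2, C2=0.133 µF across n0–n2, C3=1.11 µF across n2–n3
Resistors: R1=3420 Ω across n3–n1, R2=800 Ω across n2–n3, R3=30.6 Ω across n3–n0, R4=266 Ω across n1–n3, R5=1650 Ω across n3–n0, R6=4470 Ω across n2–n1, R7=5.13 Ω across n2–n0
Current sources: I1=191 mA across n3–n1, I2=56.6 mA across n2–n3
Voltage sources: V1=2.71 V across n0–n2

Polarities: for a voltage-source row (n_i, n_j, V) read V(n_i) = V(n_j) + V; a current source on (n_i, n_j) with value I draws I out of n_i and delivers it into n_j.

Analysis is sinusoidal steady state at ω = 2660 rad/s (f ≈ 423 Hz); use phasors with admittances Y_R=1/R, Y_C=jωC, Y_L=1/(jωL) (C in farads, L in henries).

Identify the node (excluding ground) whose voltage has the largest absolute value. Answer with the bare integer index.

1

MNA unknowns: 3 node voltages V₁..V_3 plus 1 source current (V1)
C1: Y=0.000+0.0007900j on G[3,2]
C2: Y=0.000+0.0003538j on G[0,2]
R1: Y=0.0002924+0.000j on G[3,1]
R2: Y=0.001250+0.000j on G[2,3]
R3: Y=0.03268+0.000j on G[3,0]
R4: Y=0.003759+0.000j on G[1,3]
I1: z[3]−=0.191, z[1]+=0.191
C3: Y=0.000+0.002953j on G[2,3]
R5: Y=0.0006061+0.000j on G[3,0]
R6: Y=0.0002237+0.000j on G[2,1]
R7: Y=0.1949+0.000j on G[2,0]
I2: z[2]−=0.0566, z[3]+=0.0566
V1: row V0−V2=2.71, i_V1 at 0,2
solve → V1=45.65-0.3973j, V2=-2.710+0.000j, V3=1.182-0.4192j
aux → i_V1=-0.4889-0.01491j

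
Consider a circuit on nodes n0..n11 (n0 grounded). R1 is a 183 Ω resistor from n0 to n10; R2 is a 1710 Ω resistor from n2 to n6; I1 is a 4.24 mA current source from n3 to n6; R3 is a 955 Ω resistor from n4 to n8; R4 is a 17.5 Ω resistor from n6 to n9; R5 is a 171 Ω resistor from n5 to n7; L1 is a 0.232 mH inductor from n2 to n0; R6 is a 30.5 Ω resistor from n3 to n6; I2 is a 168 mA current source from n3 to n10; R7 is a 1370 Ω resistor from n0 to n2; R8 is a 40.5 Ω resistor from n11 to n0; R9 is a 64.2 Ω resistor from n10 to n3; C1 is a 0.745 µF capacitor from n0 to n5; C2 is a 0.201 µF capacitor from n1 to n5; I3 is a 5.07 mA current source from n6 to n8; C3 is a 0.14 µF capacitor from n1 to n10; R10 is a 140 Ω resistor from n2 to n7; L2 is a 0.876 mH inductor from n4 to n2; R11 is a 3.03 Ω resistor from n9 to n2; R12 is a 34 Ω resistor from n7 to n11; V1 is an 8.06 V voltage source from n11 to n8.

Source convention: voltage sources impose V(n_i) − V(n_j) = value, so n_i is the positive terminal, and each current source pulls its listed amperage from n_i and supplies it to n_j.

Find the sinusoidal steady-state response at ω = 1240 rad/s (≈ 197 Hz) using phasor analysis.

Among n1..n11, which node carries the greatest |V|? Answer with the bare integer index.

Apply KCL at each of the 11 non-ground nodes and solve the resulting linear system.
Node n1: branches {C2, C3} → V_1 = 2.873+0.01343j
Node n2: branches {R2, L1, R7, R10, L2, R11} → V_2 = 4.156e-05-0.01323j
Node n3: branches {I1, R6, I2, R9} → V_3 = -2.031-0.03051j
Node n4: branches {R3, L2} → V_4 = 1.167e-05-0.02191j
Node n5: branches {R5, C1, C2} → V_5 = 0.3597+0.05924j
Node n6: branches {R2, I1, R4, R6, I3} → V_6 = -0.8214-0.02013j
Node n7: branches {R5, R10, R12} → V_7 = 0.3484+0.008972j
Node n8: branches {R3, I3, V1} → V_8 = -7.629+0.004369j
Node n9: branches {R4, R11} → V_9 = -0.1212-0.01425j
Node n10: branches {R1, I2, R9, C3} → V_10 = 6.480-0.05235j
Node n11: branches {R8, R12, V1} → V_11 = 0.4308+0.004369j
Source currents: i(V1)=-0.01306+2.752e-05j

8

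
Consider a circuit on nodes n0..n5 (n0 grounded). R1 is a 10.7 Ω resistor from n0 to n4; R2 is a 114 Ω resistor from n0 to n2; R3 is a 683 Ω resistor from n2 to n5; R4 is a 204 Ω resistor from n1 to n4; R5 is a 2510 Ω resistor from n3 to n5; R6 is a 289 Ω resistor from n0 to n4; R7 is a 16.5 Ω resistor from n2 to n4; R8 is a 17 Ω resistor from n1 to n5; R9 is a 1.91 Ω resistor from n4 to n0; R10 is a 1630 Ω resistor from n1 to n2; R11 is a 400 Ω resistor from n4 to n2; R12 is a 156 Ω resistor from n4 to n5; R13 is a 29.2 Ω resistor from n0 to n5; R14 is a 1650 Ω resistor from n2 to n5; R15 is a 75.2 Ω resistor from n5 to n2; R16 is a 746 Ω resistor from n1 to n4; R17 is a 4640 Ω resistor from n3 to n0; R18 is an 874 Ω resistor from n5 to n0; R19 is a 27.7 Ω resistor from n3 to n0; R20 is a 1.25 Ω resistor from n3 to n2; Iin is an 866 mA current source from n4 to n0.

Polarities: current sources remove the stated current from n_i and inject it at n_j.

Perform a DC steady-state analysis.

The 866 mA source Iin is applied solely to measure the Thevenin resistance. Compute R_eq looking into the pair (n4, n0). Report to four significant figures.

Apply KCL at each of the 5 non-ground nodes and solve the resulting linear system.
Node n1: branches {R4, R8, R10, R16} → V_1 = -0.5234
Node n2: branches {R2, R3, R7, R10, R11, R14, R15, R20} → V_2 = -0.7356
Node n3: branches {R5, R17, R19, R20} → V_3 = -0.7035
Node n4: branches {R1, R4, R6, R7, R9, R11, R12, R16, Iin} → V_4 = -1.319
Node n5: branches {R3, R5, R8, R12, R13, R14, R15, R18} → V_5 = -0.4367

R_eq = 1.523 Ω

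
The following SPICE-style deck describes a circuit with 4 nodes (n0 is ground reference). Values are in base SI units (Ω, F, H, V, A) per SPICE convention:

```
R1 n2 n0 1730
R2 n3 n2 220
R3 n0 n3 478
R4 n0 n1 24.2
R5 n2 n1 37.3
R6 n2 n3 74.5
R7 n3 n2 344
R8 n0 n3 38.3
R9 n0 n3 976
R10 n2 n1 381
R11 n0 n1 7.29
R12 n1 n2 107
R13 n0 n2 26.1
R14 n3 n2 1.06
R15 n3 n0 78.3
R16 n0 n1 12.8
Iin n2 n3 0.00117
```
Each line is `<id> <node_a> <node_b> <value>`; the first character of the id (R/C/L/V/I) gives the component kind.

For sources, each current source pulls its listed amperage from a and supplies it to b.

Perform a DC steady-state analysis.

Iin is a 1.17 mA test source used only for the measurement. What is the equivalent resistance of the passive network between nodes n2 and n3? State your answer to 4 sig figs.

R_eq = 1.009 Ω

Element admittances at DC:
  Y(R1) = 0.0005780 S between n2,n0
  Y(R2) = 0.004545 S between n3,n2
  Y(R3) = 0.002092 S between n0,n3
  Y(R4) = 0.04132 S between n0,n1
  Y(R5) = 0.02681 S between n2,n1
  Y(R6) = 0.01342 S between n2,n3
  Y(R7) = 0.002907 S between n3,n2
  Y(R8) = 0.02611 S between n0,n3
  Y(R9) = 0.001025 S between n0,n3
  Y(R10) = 0.002625 S between n2,n1
  Y(R11) = 0.1372 S between n0,n1
  Y(R12) = 0.009346 S between n1,n2
  Y(R13) = 0.03831 S between n0,n2
  Y(R14) = 0.9434 S between n3,n2
  Y(R15) = 0.01277 S between n3,n0
  Y(R16) = 0.07812 S between n0,n1
  Iin: injects 0.00117 A into n3 (from n2)
Assemble and solve the 3×3 MNA system:
  V(n1)=-5.682e-05  V(n2)=-0.0004328  V(n3)=0.0007480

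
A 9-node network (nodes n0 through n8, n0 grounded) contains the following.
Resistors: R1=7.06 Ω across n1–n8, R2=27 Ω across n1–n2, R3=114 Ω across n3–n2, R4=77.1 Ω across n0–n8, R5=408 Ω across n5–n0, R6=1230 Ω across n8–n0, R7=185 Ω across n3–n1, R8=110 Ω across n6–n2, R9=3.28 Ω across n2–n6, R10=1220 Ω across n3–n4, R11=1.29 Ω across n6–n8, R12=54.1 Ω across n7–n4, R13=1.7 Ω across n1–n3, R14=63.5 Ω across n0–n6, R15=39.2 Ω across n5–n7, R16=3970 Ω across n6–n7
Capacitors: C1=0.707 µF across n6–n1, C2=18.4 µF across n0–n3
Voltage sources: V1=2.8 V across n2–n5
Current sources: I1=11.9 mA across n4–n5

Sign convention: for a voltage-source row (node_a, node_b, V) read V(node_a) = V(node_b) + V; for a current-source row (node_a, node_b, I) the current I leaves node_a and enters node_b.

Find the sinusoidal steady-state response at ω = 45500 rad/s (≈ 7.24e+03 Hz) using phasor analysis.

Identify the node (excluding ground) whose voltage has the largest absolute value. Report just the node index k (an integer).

Element admittances at ω=45500 rad/s:
  Y(R1) = 0.1416+0.000j S between n1,n8
  Y(R2) = 0.03704+0.000j S between n1,n2
  Y(R3) = 0.008772+0.000j S between n3,n2
  Y(R4) = 0.01297+0.000j S between n0,n8
  Y(R5) = 0.002451+0.000j S between n5,n0
  Y(R6) = 0.0008130+0.000j S between n8,n0
  Y(R7) = 0.005405+0.000j S between n3,n1
  Y(C1) = 0.000+0.03217j S between n6,n1
  Y(C2) = 0.000+0.8372j S between n0,n3
  Y(R8) = 0.009091+0.000j S between n6,n2
  Y(R9) = 0.3049+0.000j S between n2,n6
  Y(R10) = 0.0008197+0.000j S between n3,n4
  Y(R11) = 0.7752+0.000j S between n6,n8
  Y(R12) = 0.01848+0.000j S between n7,n4
  Y(R13) = 0.5882+0.000j S between n1,n3
  Y(R14) = 0.01575+0.000j S between n0,n6
  Y(R15) = 0.02551+0.000j S between n5,n7
  Y(R16) = 0.0002519+0.000j S between n6,n7
  V1: constraint V(n2)−V(n5) = 2.8
  I1: injects 0.0119 A into n5 (from n4)
Assemble and solve the 9×9 MNA system:
  V(n1)=0.01289-0.005507j  V(n2)=0.07719-0.01086j  V(n3)=0.0004267-0.006184j  V(n4)=-3.532-0.01054j  V(n5)=-2.723-0.01086j  V(n6)=0.05396-0.01172j  V(n7)=-3.045-0.01073j  V(n8)=0.04691-0.01060j
  i(V1)=-0.01035-2.993e-05j

4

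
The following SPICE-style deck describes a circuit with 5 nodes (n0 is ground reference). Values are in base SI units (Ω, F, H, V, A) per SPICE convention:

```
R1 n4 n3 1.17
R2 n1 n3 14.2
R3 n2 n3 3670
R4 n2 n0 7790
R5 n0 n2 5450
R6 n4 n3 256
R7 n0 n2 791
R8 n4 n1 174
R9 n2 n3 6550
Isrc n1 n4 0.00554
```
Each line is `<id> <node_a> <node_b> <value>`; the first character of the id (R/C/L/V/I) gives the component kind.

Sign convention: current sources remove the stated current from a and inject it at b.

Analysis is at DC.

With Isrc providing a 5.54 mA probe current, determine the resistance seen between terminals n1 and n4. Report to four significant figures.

Element admittances at DC:
  Y(R1) = 0.8547 S between n4,n3
  Y(R2) = 0.07042 S between n1,n3
  Y(R3) = 0.0002725 S between n2,n3
  Y(R4) = 0.0001284 S between n2,n0
  Y(R5) = 0.0001835 S between n0,n2
  Y(R6) = 0.003906 S between n4,n3
  Y(R7) = 0.001264 S between n0,n2
  Y(R8) = 0.005747 S between n4,n1
  Y(R9) = 0.0001527 S between n2,n3
  Isrc: injects 0.00554 A into n4 (from n1)
Assemble and solve the 4×4 MNA system:
  V(n1)=-0.07229  V(n2)=0.000  V(n3)=0.000  V(n4)=0.005929

R_eq = 14.12 Ω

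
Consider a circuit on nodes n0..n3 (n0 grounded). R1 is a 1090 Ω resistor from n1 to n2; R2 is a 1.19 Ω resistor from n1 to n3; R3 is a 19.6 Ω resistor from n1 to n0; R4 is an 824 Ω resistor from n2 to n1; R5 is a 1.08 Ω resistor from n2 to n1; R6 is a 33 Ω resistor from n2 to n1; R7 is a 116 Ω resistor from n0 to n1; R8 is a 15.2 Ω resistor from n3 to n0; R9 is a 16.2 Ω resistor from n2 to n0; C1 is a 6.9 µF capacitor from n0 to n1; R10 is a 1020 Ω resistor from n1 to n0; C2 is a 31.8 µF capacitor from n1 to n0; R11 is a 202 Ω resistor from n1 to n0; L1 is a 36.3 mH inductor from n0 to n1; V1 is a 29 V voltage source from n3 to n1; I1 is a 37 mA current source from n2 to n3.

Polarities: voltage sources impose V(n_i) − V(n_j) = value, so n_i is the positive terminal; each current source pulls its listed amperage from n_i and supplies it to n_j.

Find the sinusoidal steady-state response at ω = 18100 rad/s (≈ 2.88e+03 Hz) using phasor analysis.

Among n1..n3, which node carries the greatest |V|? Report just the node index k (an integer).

3

MNA unknowns: 3 node voltages V₁..V_3 plus 1 source current (V1)
R1: Y=0.0009174+0.000j on G[1,2]
R2: Y=0.8403+0.000j on G[1,3]
R3: Y=0.05102+0.000j on G[1,0]
R4: Y=0.001214+0.000j on G[2,1]
R5: Y=0.9259+0.000j on G[2,1]
R6: Y=0.03030+0.000j on G[2,1]
R7: Y=0.008621+0.000j on G[0,1]
R8: Y=0.06579+0.000j on G[3,0]
R9: Y=0.06173+0.000j on G[2,0]
C1: Y=0.000+0.1249j on G[0,1]
R10: Y=0.0009804+0.000j on G[1,0]
C2: Y=0.000+0.5756j on G[1,0]
R11: Y=0.004950+0.000j on G[1,0]
L1: Y=0.000-0.001522j on G[0,1]
V1: row V3−V1=29, i_V1 at 3,1
I1: z[2]−=0.037, z[3]+=0.037
solve → V1=-0.6881+2.540j, V2=-0.6828+2.386j, V3=28.31+2.540j
aux → i_V1=-26.20-0.1671j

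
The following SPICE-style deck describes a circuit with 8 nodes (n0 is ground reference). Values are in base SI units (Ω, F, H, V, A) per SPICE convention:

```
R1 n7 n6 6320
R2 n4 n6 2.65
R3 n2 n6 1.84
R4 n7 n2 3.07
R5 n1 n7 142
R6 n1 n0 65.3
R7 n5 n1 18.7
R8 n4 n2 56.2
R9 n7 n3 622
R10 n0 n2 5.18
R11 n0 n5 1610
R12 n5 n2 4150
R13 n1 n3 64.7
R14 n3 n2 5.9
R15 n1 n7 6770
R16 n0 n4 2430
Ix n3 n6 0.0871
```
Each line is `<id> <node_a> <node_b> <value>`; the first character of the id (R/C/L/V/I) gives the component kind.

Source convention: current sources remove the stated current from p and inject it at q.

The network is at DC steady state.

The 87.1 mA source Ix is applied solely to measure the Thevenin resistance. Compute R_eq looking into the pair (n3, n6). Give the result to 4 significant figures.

R_eq = 7.334 Ω

Element admittances at DC:
  Y(R1) = 0.0001582 S between n7,n6
  Y(R2) = 0.3774 S between n4,n6
  Y(R3) = 0.5435 S between n2,n6
  Y(R4) = 0.3257 S between n7,n2
  Y(R5) = 0.007042 S between n1,n7
  Y(R6) = 0.01531 S between n1,n0
  Y(R7) = 0.05348 S between n5,n1
  Y(R8) = 0.01779 S between n4,n2
  Y(R9) = 0.001608 S between n7,n3
  Y(R10) = 0.1931 S between n0,n2
  Y(R11) = 0.0006211 S between n0,n5
  Y(R12) = 0.0002410 S between n5,n2
  Y(R13) = 0.01546 S between n1,n3
  Y(R14) = 0.1695 S between n3,n2
  Y(R15) = 0.0001477 S between n1,n7
  Y(R16) = 0.0004115 S between n0,n4
  Ix: injects 0.0871 A into n6 (from n3)
Assemble and solve the 7×7 MNA system:
  V(n1)=-0.1850  V(n2)=0.01491  V(n3)=-0.4686  V(n4)=0.1630  V(n5)=-0.1820  V(n6)=0.1702  V(n7)=0.008369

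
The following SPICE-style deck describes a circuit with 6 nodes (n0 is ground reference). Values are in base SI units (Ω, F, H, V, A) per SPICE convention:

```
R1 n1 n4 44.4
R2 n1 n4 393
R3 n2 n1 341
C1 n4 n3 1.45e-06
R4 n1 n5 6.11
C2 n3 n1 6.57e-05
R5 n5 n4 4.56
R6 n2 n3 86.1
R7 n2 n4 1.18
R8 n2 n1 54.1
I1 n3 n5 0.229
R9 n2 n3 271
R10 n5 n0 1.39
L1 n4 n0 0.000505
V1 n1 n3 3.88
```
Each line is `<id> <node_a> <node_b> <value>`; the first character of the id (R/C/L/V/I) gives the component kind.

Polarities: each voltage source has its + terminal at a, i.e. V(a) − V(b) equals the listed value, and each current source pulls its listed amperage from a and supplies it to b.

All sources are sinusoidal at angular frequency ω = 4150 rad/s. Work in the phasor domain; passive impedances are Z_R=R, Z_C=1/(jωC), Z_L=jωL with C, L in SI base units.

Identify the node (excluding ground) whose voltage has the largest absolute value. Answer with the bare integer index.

MNA unknowns: 5 node voltages V₁..V_5 plus 1 source current (V1)
R1: Y=0.02252+0.000j on G[1,4]
R2: Y=0.002545+0.000j on G[1,4]
R3: Y=0.002933+0.000j on G[2,1]
C1: Y=0.000+0.006018j on G[4,3]
R4: Y=0.1637+0.000j on G[1,5]
C2: Y=0.000+0.2727j on G[3,1]
R5: Y=0.2193+0.000j on G[5,4]
R6: Y=0.01161+0.000j on G[2,3]
R7: Y=0.8475+0.000j on G[2,4]
R8: Y=0.01848+0.000j on G[2,1]
I1: z[3]−=0.229, z[5]+=0.229
R9: Y=0.003690+0.000j on G[2,3]
R10: Y=0.7194+0.000j on G[5,0]
L1: Y=0.000-0.4772j on G[4,0]
V1: row V1−V3=3.88, i_V1 at 1,3
solve → V1=-0.6987+0.06830j, V2=-0.1241-0.1391j, V3=-4.579+0.06830j, V4=-0.02912-0.1481j, V5=0.09820-0.01931j
aux → i_V1=0.1595-1.082j

3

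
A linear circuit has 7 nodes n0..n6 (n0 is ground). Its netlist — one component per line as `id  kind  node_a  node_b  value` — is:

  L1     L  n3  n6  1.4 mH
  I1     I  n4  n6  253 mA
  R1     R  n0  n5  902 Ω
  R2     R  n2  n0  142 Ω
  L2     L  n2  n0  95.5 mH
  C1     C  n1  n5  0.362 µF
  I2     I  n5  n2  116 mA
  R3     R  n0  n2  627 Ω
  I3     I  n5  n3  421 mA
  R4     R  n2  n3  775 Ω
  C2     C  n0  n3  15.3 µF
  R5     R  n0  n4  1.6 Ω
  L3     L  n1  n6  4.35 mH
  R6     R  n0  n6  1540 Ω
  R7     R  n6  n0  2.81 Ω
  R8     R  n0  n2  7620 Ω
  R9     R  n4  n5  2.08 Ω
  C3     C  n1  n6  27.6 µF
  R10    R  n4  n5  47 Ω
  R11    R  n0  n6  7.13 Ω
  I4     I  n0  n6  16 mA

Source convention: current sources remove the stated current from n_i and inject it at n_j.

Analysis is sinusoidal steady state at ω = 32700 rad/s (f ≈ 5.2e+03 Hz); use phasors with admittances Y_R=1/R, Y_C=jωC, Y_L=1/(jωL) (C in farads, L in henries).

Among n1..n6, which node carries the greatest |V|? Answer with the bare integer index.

2

MNA unknowns: 6 node voltages V₁..V_6
L1: Y=0.000-0.02184j on G[3,6]
I1: z[4]−=0.253, z[6]+=0.253
R1: Y=0.001109+0.000j on G[0,5]
R2: Y=0.007042+0.000j on G[2,0]
L2: Y=0.000-0.0003202j on G[2,0]
C1: Y=0.000+0.01184j on G[1,5]
I2: z[5]−=0.116, z[2]+=0.116
R3: Y=0.001595+0.000j on G[0,2]
I3: z[5]−=0.421, z[3]+=0.421
R4: Y=0.001290+0.000j on G[2,3]
C2: Y=0.000+0.5003j on G[0,3]
R5: Y=0.6250+0.000j on G[0,4]
L3: Y=0.000-0.007030j on G[1,6]
R6: Y=0.0006494+0.000j on G[0,6]
R7: Y=0.3559+0.000j on G[6,0]
R8: Y=0.0001312+0.000j on G[0,2]
R9: Y=0.4808+0.000j on G[4,5]
C3: Y=0.000+0.9025j on G[1,6]
R10: Y=0.02128+0.000j on G[4,5]
R11: Y=0.1403+0.000j on G[0,6]
I4: z[0]−=0.016, z[6]+=0.016
solve → V1=0.4629-0.04132j, V2=11.52+0.2502j, V3=-0.01968-0.9090j, V4=-1.257+0.05245j, V5=-2.318+0.1178j, V6=0.4996-0.04342j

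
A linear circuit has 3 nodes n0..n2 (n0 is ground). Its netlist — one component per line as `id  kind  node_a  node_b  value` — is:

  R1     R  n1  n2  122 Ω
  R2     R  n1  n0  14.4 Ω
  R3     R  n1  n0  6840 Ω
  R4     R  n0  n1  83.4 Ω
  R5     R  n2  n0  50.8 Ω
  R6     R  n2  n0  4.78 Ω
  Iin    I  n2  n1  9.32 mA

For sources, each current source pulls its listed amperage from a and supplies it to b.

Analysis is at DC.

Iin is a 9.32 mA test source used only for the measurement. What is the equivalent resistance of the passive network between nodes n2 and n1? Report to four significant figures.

R_eq = 14.63 Ω

Element admittances at DC:
  Y(R1) = 0.008197 S between n1,n2
  Y(R2) = 0.06944 S between n1,n0
  Y(R3) = 0.0001462 S between n1,n0
  Y(R4) = 0.01199 S between n0,n1
  Y(R5) = 0.01969 S between n2,n0
  Y(R6) = 0.2092 S between n2,n0
  Iin: injects 0.00932 A into n1 (from n2)
Assemble and solve the 2×2 MNA system:
  V(n1)=0.1005  V(n2)=-0.03583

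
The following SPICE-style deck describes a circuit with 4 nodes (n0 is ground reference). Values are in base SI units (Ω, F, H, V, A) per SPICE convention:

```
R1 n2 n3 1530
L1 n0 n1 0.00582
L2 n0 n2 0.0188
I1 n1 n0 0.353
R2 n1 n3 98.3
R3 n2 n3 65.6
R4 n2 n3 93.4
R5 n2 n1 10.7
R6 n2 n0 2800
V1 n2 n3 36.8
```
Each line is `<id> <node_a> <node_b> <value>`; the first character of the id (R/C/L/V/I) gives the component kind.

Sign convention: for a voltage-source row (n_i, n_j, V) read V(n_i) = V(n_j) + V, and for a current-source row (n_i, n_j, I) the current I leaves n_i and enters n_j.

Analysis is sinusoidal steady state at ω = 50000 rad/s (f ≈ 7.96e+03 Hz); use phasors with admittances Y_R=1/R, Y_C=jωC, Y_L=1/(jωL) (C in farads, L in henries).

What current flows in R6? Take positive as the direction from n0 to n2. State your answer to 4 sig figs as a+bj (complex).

0.001005+0.02787j A

Element admittances at ω=50000 rad/s:
  Y(R1) = 0.0006536+0.000j S between n2,n3
  Y(L1) = 0.000-0.003436j S between n0,n1
  Y(L2) = 0.000-0.001064j S between n0,n2
  I1: injects 0.353 A into n0 (from n1)
  Y(R2) = 0.01017+0.000j S between n1,n3
  Y(R3) = 0.01524+0.000j S between n2,n3
  Y(R4) = 0.01071+0.000j S between n2,n3
  Y(R5) = 0.09346+0.000j S between n2,n1
  Y(R6) = 0.0003571+0.000j S between n2,n0
  V1: constraint V(n2)−V(n3) = 36.8
Assemble and solve the 4×4 MNA system:
  V(n1)=-7.238-78.27j  V(n2)=-2.815-78.03j  V(n3)=-39.62-78.03j
  i(V1)=-1.308+0.002442j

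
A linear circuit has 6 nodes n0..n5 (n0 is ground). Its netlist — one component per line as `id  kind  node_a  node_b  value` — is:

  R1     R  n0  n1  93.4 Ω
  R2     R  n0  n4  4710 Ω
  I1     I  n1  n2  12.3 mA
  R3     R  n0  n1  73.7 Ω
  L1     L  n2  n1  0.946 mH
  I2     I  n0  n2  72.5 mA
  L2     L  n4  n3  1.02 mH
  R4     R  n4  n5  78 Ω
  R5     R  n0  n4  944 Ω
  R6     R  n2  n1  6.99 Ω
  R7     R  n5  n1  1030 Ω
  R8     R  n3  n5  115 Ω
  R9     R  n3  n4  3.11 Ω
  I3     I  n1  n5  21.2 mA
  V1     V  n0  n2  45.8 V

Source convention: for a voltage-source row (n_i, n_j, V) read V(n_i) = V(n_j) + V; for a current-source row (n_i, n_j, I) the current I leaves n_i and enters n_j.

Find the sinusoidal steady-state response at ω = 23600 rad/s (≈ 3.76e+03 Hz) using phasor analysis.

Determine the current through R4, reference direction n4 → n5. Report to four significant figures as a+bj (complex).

0.005746-0.0005259j A

Apply KCL at each of the 5 non-ground nodes and solve the resulting linear system.
Node n1: branches {R1, I1, R3, L1, R6, R7, I3} → V_1 = -39.61+1.650j
Node n2: branches {I1, L1, I2, R6, V1} → V_2 = -45.80+0.000j
Node n3: branches {L2, R8, R9} → V_3 = -7.515+0.6964j
Node n4: branches {R2, L2, R4, R5, R9} → V_4 = -7.503+0.6968j
Node n5: branches {R4, R7, R8, I3} → V_5 = -7.951+0.7378j
Source currents: i(V1)=-1.044+0.04095j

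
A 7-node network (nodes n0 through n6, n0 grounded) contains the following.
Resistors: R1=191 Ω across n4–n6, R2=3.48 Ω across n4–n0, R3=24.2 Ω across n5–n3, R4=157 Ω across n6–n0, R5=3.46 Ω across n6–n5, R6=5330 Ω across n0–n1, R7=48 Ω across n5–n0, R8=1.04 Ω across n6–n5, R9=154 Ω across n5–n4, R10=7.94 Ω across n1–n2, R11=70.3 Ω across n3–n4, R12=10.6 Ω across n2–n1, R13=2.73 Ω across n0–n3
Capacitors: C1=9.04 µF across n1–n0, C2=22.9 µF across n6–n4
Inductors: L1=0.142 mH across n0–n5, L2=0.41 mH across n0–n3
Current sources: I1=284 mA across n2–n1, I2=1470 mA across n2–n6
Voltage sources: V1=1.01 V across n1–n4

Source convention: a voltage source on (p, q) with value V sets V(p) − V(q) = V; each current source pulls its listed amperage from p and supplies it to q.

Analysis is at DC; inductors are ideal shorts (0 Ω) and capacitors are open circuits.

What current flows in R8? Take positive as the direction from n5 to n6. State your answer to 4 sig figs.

-1.101 A

Element admittances at DC:
  Y(R1) = 0.005236 S between n4,n6
  Y(R2) = 0.2874 S between n4,n0
  Y(R3) = 0.04132 S between n5,n3
  Y(C1) = 0.000 S between n1,n0
  Y(R4) = 0.006369 S between n6,n0
  L1: short n0↔n5 (DC inductor)
  Y(R5) = 0.2890 S between n6,n5
  I1: injects 0.284 A into n1 (from n2)
  Y(C2) = 0.000 S between n6,n4
  Y(R6) = 0.0001876 S between n0,n1
  Y(R7) = 0.02083 S between n5,n0
  Y(R8) = 0.9615 S between n6,n5
  Y(R9) = 0.006494 S between n5,n4
  Y(R10) = 0.1259 S between n1,n2
  L2: short n0↔n3 (DC inductor)
  Y(R11) = 0.01422 S between n3,n4
  Y(R12) = 0.09434 S between n2,n1
  I2: injects 1.47 A into n6 (from n2)
  Y(R13) = 0.3663 S between n0,n3
  V1: constraint V(n1)−V(n4) = 1.01
Assemble and solve the 9×9 MNA system:
  V(n1)=-3.661  V(n2)=-11.62  V(n3)=0.000  V(n4)=-4.671  V(n5)=0.000  V(n6)=1.145
  i(L1)=-1.402  i(L2)=0.06644  i(V1)=-1.469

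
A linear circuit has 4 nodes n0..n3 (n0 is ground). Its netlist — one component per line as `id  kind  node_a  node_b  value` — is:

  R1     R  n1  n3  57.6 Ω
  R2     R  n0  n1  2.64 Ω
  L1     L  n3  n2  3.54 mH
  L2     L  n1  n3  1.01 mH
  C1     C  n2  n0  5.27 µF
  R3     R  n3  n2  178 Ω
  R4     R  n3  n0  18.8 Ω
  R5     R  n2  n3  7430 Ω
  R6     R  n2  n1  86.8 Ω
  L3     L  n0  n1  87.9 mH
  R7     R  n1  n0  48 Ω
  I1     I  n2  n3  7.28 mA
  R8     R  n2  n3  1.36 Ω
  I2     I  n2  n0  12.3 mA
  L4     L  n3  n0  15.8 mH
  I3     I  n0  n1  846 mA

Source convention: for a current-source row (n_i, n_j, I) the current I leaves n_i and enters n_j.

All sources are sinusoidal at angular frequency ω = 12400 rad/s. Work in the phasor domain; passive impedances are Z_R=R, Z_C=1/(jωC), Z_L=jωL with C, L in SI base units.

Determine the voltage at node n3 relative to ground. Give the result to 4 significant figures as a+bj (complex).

0.8554-1.367j V

Apply KCL at each of the 3 non-ground nodes and solve the resulting linear system.
Node n1: branches {R1, R2, L2, R6, L3, R7, I3} → V_1 = 1.759+0.07881j
Node n2: branches {L1, C1, R3, R5, R6, I1, R8, I2} → V_2 = 0.7220-1.411j
Node n3: branches {R1, L1, L2, R3, R4, R5, I1, R8, L4} → V_3 = 0.8554-1.367j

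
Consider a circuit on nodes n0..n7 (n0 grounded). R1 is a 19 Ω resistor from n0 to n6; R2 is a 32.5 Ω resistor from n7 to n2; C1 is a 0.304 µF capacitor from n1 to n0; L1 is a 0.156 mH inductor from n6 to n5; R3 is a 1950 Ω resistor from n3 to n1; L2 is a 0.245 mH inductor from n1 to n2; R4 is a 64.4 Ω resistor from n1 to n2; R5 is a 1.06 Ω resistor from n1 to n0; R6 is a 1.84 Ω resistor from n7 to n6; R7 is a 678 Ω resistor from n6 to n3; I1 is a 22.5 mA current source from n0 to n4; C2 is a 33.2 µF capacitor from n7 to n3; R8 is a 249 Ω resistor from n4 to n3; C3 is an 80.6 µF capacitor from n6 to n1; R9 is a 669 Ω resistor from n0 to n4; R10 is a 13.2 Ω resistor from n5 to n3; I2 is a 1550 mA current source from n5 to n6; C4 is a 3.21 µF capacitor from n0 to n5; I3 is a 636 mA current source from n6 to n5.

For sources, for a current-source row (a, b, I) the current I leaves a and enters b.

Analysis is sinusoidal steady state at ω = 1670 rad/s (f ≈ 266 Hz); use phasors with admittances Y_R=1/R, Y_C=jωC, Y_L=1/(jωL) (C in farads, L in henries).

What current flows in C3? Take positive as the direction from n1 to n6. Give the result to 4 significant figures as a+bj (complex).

-0.009704-0.005862j A

Apply KCL at each of the 7 non-ground nodes and solve the resulting linear system.
Node n1: branches {C1, R3, L2, R4, R5, C3} → V_1 = 0.01241+0.003836j
Node n2: branches {R2, L2, R4} → V_2 = 0.01327+0.004635j
Node n3: branches {R3, R7, C2, R8, R10} → V_3 = 0.09208-0.3059j
Node n4: branches {I1, R8, R9} → V_4 = 4.150-0.2229j
Node n5: branches {L1, R10, I2, C4, I3} → V_5 = 0.05604-0.3061j
Node n6: branches {R1, L1, R6, R7, C3, I2, I3} → V_6 = 0.05597-0.06826j
Node n7: branches {R2, R6, C2} → V_7 = 0.07714-0.06291j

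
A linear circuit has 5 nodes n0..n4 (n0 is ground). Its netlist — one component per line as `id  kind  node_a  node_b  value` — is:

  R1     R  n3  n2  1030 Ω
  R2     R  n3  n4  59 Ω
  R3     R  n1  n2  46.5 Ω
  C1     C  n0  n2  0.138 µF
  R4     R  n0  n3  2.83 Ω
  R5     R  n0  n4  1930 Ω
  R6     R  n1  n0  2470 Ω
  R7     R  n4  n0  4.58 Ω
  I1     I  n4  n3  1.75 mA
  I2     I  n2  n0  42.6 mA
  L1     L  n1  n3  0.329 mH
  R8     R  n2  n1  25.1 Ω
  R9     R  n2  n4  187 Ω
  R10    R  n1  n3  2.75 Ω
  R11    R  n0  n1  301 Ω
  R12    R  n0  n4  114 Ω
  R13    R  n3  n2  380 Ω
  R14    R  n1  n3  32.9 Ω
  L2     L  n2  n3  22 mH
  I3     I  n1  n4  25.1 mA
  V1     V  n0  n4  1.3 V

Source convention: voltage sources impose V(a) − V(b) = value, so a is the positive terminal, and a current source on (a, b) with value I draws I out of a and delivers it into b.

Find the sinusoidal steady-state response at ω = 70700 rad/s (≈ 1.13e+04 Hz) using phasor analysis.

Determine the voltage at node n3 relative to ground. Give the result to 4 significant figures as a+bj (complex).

Apply KCL at each of the 4 non-ground nodes and solve the resulting linear system.
Node n1: branches {R3, R6, L1, R8, R10, R11, R14, I3} → V_1 = -0.3939+0.02790j
Node n2: branches {R1, R3, C1, I2, R8, R9, R13, L2} → V_2 = -1.039+0.1625j
Node n3: branches {R1, R2, R4, I1, L1, R10, R13, R14, L2} → V_3 = -0.2331+0.02476j
Node n4: branches {R2, R5, R7, I1, R9, R12, I3, V1} → V_4 = -1.300+0.000j
Source currents: i(V1)=-0.3387-0.001289j

-0.2331+0.02476j V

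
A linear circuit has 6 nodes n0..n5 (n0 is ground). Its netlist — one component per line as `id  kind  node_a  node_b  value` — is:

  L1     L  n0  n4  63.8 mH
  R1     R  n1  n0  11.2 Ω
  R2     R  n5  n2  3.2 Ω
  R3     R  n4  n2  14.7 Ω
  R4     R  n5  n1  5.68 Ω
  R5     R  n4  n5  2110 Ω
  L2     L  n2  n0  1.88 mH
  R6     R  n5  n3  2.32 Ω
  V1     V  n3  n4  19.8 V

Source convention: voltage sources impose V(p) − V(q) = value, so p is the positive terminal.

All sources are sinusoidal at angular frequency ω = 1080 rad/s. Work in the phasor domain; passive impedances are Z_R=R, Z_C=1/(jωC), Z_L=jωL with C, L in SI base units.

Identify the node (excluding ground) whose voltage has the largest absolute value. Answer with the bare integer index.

4

Element admittances at ω=1080 rad/s:
  Y(L1) = 0.000-0.01451j S between n0,n4
  Y(R1) = 0.08929+0.000j S between n1,n0
  Y(R2) = 0.3125+0.000j S between n5,n2
  Y(R3) = 0.06803+0.000j S between n4,n2
  Y(R4) = 0.1761+0.000j S between n5,n1
  Y(R5) = 0.0004739+0.000j S between n4,n5
  Y(L2) = 0.000-0.4925j S between n2,n0
  Y(R6) = 0.4310+0.000j S between n5,n3
  V1: constraint V(n3)−V(n4) = 19.8
Assemble and solve the 6×6 MNA system:
  V(n1)=2.006-0.4682j  V(n2)=0.3393-0.3321j  V(n3)=5.404-1.073j  V(n4)=-14.40-1.073j  V(n5)=3.024-0.7056j
  i(V1)=-1.026+0.1583j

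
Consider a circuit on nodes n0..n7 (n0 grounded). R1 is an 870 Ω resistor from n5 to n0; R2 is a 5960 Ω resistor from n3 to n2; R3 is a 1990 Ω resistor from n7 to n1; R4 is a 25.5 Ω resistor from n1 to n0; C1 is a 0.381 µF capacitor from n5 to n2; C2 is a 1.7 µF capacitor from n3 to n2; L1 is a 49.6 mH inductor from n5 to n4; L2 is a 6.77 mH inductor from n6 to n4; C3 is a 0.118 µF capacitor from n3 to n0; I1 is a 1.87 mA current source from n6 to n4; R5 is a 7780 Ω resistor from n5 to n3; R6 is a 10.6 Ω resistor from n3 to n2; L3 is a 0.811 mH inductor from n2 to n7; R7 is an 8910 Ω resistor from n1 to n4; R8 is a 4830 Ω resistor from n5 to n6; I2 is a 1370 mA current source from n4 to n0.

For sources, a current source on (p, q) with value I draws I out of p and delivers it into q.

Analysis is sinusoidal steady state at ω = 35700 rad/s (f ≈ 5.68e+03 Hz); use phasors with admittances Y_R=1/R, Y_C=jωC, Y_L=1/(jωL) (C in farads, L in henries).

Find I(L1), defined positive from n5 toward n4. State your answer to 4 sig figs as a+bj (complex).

1.036-0.5367j A

Apply KCL at each of the 7 non-ground nodes and solve the resulting linear system.
Node n1: branches {R3, R4, R7} → V_1 = -4.133-0.9283j
Node n2: branches {R2, C1, C2, R6, L3} → V_2 = -94.24+258.7j
Node n3: branches {R2, C2, C3, R5, R6} → V_3 = -84.41+256.3j
Node n4: branches {L1, L2, I1, R7, I2} → V_4 = -1062-1494j
Node n5: branches {R1, C1, L1, R5, R8} → V_5 = -111.5+341.0j
Node n6: branches {L2, I1, R8} → V_6 = -1151-1442j
Node n7: branches {R3, L3} → V_7 = -90.44+260.0j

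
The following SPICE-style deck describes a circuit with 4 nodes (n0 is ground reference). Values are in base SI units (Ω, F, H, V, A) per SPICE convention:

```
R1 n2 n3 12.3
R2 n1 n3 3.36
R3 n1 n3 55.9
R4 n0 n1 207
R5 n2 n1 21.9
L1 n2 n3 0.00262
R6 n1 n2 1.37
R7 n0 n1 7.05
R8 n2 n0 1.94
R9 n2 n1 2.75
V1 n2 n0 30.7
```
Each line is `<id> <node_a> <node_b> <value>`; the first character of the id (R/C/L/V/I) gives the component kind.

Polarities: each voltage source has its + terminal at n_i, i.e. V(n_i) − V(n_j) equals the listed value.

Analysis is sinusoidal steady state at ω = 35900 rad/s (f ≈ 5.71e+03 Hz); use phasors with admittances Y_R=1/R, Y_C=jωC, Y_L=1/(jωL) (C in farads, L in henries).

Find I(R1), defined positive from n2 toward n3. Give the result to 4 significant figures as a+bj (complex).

Element admittances at ω=35900 rad/s:
  Y(R1) = 0.08130+0.000j S between n2,n3
  Y(R2) = 0.2976+0.000j S between n1,n3
  Y(R3) = 0.01789+0.000j S between n1,n3
  Y(R4) = 0.004831+0.000j S between n0,n1
  Y(R5) = 0.04566+0.000j S between n2,n1
  Y(L1) = 0.000-0.01063j S between n2,n3
  Y(R6) = 0.7299+0.000j S between n1,n2
  Y(R7) = 0.1418+0.000j S between n0,n1
  Y(R8) = 0.5155+0.000j S between n2,n0
  Y(R9) = 0.3636+0.000j S between n2,n1
  V1: constraint V(n2)−V(n0) = 30.7
Assemble and solve the 4×4 MNA system:
  V(n1)=27.37-0.01658j  V(n2)=30.70+0.000j  V(n3)=28.05-0.08414j
  i(V1)=-19.84+0.002431j

0.2153+0.006840j A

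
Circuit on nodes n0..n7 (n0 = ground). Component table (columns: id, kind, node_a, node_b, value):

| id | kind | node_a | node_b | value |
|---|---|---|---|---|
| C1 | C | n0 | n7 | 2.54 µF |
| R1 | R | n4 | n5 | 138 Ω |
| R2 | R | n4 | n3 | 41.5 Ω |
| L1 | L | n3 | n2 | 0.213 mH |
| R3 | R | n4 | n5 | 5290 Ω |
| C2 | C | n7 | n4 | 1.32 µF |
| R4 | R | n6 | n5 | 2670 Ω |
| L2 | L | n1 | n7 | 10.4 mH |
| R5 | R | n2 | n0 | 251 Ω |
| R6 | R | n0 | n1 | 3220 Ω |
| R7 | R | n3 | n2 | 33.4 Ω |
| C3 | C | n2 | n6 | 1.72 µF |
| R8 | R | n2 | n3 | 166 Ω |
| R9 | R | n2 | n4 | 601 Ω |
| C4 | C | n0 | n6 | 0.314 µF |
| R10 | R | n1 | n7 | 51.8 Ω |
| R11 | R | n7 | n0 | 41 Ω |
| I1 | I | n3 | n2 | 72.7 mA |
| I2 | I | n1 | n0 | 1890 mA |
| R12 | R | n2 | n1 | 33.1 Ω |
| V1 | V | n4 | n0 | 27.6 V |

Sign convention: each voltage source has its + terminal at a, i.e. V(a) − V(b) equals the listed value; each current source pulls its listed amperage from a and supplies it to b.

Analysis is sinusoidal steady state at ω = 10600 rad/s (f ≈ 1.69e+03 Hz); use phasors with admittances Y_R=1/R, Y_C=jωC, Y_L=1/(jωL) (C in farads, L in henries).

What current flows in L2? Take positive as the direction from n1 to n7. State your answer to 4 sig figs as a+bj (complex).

-0.1730+0.3427j A

Apply KCL at each of the 7 non-ground nodes and solve the resulting linear system.
Node n1: branches {L2, R6, R10, I2, R12} → V_1 = -40.97+1.072j
Node n2: branches {L1, R5, R7, C3, R8, R9, I1, R12} → V_2 = -8.703+0.2367j
Node n3: branches {R2, L1, R7, R8, I1} → V_3 = -8.449+2.013j
Node n4: branches {R1, R2, R3, C2, R9, V1} → V_4 = 27.60+0.000j
Node n5: branches {R1, R3, R4} → V_5 = 25.92-0.01812j
Node n6: branches {R4, C3, C4} → V_6 = -7.353-0.3779j
Node n7: branches {C1, C2, L2, R10, R11} → V_7 = -3.197+20.15j
Source currents: i(V1)=-1.223-0.3821j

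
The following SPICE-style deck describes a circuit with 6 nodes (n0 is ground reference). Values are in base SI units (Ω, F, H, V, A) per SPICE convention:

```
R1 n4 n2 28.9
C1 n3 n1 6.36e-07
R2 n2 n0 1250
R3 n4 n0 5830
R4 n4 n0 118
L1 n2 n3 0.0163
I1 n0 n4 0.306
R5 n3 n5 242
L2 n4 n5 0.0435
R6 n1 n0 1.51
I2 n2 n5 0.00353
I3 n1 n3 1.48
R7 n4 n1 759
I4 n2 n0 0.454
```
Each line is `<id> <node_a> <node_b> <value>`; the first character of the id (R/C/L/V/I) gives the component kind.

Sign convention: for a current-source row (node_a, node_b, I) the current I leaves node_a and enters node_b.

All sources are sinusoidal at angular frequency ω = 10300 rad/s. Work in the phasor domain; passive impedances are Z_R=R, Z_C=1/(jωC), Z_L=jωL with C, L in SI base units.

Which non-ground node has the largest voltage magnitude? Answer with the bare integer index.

3

Apply KCL at each of the 5 non-ground nodes and solve the resulting linear system.
Node n1: branches {C1, R6, I3, R7} → V_1 = -0.7781+2.284j
Node n2: branches {R1, R2, L1, I2, I4} → V_2 = 34.72-191.9j
Node n3: branches {C1, L1, R5, I3} → V_3 = 262.2-136.9j
Node n4: branches {R1, R3, R4, I1, L2, R7} → V_4 = 39.27-157.2j
Node n5: branches {R5, L2, I2} → V_5 = 204.1-47.92j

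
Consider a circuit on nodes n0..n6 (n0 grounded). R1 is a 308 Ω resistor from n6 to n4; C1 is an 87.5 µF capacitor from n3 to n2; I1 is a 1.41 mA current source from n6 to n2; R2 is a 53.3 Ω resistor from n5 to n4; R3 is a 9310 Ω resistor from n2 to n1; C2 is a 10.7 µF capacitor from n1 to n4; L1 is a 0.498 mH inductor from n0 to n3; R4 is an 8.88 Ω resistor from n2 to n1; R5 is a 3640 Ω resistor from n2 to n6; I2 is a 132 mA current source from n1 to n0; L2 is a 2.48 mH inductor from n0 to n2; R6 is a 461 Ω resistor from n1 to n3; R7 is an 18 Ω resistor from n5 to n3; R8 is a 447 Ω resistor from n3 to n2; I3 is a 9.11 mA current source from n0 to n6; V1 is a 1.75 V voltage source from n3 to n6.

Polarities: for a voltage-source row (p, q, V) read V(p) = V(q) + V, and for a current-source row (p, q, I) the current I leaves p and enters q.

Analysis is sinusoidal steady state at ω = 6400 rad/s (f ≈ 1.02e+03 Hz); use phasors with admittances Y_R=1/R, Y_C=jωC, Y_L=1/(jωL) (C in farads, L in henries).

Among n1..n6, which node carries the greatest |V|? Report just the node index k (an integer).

6

MNA unknowns: 6 node voltages V₁..V_6 plus 1 source current (V1)
R1: Y=0.003247+0.000j on G[6,4]
C1: Y=0.000+0.5600j on G[3,2]
I1: z[6]−=0.00141, z[2]+=0.00141
R2: Y=0.01876+0.000j on G[5,4]
R3: Y=0.0001074+0.000j on G[2,1]
C2: Y=0.000+0.06848j on G[1,4]
L1: Y=0.000-0.3138j on G[0,3]
R4: Y=0.1126+0.000j on G[2,1]
R5: Y=0.0002747+0.000j on G[2,6]
I2: z[1]−=0.132, z[0]+=0.132
L2: Y=0.000-0.06300j on G[0,2]
R6: Y=0.002169+0.000j on G[1,3]
R7: Y=0.05556+0.000j on G[5,3]
R8: Y=0.002237+0.000j on G[3,2]
I3: z[0]−=0.00911, z[6]+=0.00911
V1: row V3−V6=1.75, i_V1 at 3,6
solve → V1=-1.043-0.1730j, V2=-0.001558-0.1688j, V3=0.0003129-0.3578j, V4=-1.044-0.3535j, V5=-0.2633-0.3567j, V6=-1.750-0.3578j
aux → i_V1=-0.01047-6.589e-05j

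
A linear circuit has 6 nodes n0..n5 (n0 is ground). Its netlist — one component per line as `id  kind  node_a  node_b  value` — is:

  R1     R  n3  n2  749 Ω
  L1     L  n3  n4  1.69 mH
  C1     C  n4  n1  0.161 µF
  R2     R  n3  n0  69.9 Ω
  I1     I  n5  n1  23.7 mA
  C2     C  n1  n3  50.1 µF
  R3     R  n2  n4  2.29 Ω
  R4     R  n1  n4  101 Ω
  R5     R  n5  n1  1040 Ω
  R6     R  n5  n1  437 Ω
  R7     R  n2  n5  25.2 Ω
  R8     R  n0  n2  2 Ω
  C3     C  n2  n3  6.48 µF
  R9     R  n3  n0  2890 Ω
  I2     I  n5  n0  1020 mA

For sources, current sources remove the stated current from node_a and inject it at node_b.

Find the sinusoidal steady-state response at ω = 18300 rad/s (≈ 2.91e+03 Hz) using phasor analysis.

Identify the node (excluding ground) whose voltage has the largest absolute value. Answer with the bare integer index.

5

Apply KCL at each of the 5 non-ground nodes and solve the resulting linear system.
Node n1: branches {C1, I1, C2, R4, R5, R6} → V_1 = -2.076+0.3068j
Node n2: branches {R1, R3, R7, R8, C3} → V_2 = -1.979-0.007295j
Node n3: branches {R1, L1, R2, C2, C3, R9} → V_3 = -2.072+0.2490j
Node n4: branches {L1, C1, R3, R4} → V_4 = -1.966+0.006640j
Node n5: branches {I1, R5, R6, R7, I2} → V_5 = -26.30+0.01648j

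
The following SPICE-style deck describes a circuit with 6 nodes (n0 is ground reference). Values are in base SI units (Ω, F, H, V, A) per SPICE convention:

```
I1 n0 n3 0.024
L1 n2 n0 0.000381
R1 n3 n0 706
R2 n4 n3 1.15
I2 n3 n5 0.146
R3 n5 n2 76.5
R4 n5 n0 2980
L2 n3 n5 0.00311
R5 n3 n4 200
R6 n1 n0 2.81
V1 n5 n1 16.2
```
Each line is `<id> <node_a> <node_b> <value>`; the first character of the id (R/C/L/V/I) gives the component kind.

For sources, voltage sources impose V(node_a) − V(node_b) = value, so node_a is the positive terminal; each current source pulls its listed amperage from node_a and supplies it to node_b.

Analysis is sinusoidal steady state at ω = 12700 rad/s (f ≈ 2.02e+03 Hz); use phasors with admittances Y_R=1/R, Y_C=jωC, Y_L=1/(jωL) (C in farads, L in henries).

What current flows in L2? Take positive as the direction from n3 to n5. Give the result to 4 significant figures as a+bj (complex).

-0.1437+0.007958j A

Apply KCL at each of the 5 non-ground nodes and solve the resulting linear system.
Node n1: branches {R6, V1} → V_1 = -0.5798+0.05639j
Node n2: branches {L1, R3} → V_2 = 0.05869+0.9843j
Node n3: branches {I1, R1, R2, I2, L2, R5} → V_3 = 15.31-5.619j
Node n4: branches {R2, R5} → V_4 = 15.31-5.619j
Node n5: branches {I2, R3, R4, L2, V1} → V_5 = 15.62+0.05639j
Source currents: i(V1)=-0.2063+0.02007j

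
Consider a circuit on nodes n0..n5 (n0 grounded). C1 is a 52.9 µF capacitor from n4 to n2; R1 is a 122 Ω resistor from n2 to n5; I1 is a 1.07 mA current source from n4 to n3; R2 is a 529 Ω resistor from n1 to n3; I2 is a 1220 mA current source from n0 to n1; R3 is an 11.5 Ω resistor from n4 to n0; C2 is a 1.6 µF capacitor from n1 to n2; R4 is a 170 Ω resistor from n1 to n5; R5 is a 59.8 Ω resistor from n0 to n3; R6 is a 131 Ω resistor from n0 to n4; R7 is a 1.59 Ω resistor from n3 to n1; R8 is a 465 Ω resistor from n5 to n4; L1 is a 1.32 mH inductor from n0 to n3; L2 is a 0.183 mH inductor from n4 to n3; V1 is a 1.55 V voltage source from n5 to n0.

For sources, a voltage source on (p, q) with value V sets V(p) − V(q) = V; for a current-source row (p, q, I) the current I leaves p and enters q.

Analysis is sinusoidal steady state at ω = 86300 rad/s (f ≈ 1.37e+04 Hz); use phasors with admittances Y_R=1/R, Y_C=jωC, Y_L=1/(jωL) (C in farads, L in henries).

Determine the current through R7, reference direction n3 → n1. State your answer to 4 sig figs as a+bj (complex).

MNA unknowns: 5 node voltages V₁..V_5 plus 1 source current (V1)
C1: Y=0.000+4.565j on G[4,2]
R1: Y=0.008197+0.000j on G[2,5]
I1: z[4]−=0.00107, z[3]+=0.00107
R2: Y=0.001890+0.000j on G[1,3]
I2: z[0]−=1.22, z[1]+=1.22
R3: Y=0.08696+0.000j on G[4,0]
C2: Y=0.000+0.1381j on G[1,2]
R4: Y=0.005882+0.000j on G[1,5]
R5: Y=0.01672+0.000j on G[0,3]
R6: Y=0.007634+0.000j on G[0,4]
R7: Y=0.6289+0.000j on G[3,1]
R8: Y=0.002151+0.000j on G[5,4]
L1: Y=0.000-0.008778j on G[0,3]
L2: Y=0.000-0.06332j on G[4,3]
V1: row V5−V0=1.55, i_V1 at 5,0
solve → V1=14.68-9.374j, V2=9.404+2.822j, V3=15.54-8.306j, V4=9.249+3.177j, V5=1.550+0.000j
aux → i_V1=0.1582-0.02518j

0.5396+0.6716j A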